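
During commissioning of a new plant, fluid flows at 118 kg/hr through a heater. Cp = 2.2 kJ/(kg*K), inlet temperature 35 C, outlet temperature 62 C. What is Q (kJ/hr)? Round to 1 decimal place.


Q = m_dot * Cp * (T2 - T1)
Q = 118 * 2.2 * (62 - 35)
Q = 118 * 2.2 * 27
Q = 7009.2 kJ/hr


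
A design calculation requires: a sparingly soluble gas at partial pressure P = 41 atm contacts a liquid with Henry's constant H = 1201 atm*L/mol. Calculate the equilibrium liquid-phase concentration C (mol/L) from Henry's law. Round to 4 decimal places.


C = P / H
C = 41 / 1201
C = 0.0341 mol/L


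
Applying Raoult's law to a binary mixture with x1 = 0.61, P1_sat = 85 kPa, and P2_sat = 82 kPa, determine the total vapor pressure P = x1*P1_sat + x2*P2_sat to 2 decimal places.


P = x1*P1_sat + x2*P2_sat
x2 = 1 - x1 = 1 - 0.61 = 0.39
P = 0.61*85 + 0.39*82
P = 51.85 + 31.98
P = 83.83 kPa


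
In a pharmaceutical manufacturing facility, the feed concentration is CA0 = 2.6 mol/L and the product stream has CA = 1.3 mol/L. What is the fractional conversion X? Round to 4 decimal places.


X = (CA0 - CA) / CA0
X = (2.6 - 1.3) / 2.6
X = 1.3 / 2.6
X = 0.5000


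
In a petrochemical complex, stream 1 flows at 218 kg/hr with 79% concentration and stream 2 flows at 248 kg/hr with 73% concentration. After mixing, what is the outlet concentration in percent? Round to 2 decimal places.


Mass balance on solute: F1*x1 + F2*x2 = F3*x3
F3 = F1 + F2 = 218 + 248 = 466 kg/hr
x3 = (F1*x1 + F2*x2)/F3
x3 = (218*0.79 + 248*0.73) / 466
x3 = 75.81%


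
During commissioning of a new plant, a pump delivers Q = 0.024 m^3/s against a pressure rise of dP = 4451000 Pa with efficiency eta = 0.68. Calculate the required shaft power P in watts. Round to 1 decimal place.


P = Q * dP / eta
P = 0.024 * 4451000 / 0.68
P = 106824.0 / 0.68
P = 157094.1 W


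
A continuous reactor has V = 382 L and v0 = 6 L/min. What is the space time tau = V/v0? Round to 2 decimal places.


tau = V / v0
tau = 382 / 6
tau = 63.67 min


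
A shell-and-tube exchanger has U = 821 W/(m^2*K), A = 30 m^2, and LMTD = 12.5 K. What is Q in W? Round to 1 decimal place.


Q = U * A * LMTD
Q = 821 * 30 * 12.5
Q = 307875.0 W


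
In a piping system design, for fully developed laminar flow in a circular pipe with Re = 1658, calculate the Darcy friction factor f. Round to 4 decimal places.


f = 64 / Re
f = 64 / 1658
f = 0.0386


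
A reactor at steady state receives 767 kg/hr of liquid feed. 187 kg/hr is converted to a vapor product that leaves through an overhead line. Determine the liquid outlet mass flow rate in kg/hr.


Steady-state mass balance on the main outlet: F_out = F_in - F_removed
F_out = 767 - 187
F_out = 580 kg/hr


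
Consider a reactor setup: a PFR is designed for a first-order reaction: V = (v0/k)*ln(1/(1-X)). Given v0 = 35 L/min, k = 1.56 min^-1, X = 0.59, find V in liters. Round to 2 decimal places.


V = (v0/k) * ln(1/(1-X))
V = (35/1.56) * ln(1/(1-0.59))
V = 22.435897 * ln(2.439024)
V = 22.435897 * 0.891598
V = 20.00 L


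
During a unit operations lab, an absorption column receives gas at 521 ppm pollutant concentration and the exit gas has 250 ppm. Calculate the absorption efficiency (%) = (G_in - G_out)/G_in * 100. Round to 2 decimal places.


Efficiency = (G_in - G_out) / G_in * 100%
Efficiency = (521 - 250) / 521 * 100
Efficiency = 271 / 521 * 100
Efficiency = 52.02%


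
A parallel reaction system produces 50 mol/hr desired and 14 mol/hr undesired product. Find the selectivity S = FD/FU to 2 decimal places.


S = desired product rate / undesired product rate
S = 50 / 14
S = 3.57


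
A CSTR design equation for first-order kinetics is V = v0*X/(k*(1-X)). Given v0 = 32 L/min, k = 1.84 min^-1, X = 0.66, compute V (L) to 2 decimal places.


V = v0 * X / (k * (1 - X))
V = 32 * 0.66 / (1.84 * (1 - 0.66))
V = 21.12 / (1.84 * 0.34)
V = 21.12 / 0.6256
V = 33.76 L


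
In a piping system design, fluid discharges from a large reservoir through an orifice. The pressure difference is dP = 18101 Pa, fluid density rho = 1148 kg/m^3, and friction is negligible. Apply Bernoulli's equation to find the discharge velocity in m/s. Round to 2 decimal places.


v = sqrt(2*dP/rho)
v = sqrt(2*18101/1148)
v = sqrt(31.534843)
v = 5.62 m/s


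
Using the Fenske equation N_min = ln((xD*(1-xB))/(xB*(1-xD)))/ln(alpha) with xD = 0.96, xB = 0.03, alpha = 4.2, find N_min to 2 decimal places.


N_min = ln((xD*(1-xB))/(xB*(1-xD))) / ln(alpha)
Numerator inside ln: 0.9312 / 0.0012 = 776.0
ln(776.0) = 6.654153
ln(alpha) = ln(4.2) = 1.435085
N_min = 6.654153 / 1.435085 = 4.64


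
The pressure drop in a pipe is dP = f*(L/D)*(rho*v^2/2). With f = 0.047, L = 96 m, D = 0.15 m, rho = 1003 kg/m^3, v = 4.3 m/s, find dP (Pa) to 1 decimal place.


dP = f * (L/D) * (rho*v^2/2)
dP = 0.047 * (96/0.15) * (1003*4.3^2/2)
L/D = 640.0
rho*v^2/2 = 1003*18.49/2 = 9272.735
dP = 0.047 * 640.0 * 9272.735
dP = 278923.9 Pa


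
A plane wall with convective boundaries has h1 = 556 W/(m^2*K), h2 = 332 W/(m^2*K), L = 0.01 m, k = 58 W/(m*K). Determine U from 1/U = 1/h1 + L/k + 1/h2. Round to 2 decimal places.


1/U = 1/h1 + L/k + 1/h2
1/U = 1/556 + 0.01/58 + 1/332
1/U = 0.0017985612 + 0.0001724138 + 0.0030120482
1/U = 0.0049830232
U = 200.68 W/(m^2*K)


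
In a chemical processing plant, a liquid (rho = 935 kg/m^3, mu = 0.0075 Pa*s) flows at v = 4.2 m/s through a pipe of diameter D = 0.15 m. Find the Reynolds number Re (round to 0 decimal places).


Re = rho * v * D / mu
Re = 935 * 4.2 * 0.15 / 0.0075
Re = 589.05 / 0.0075
Re = 78540


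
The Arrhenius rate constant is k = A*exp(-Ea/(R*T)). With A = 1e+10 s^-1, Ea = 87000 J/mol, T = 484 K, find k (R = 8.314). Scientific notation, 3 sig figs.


k = A * exp(-Ea/(R*T))
k = 1e+10 * exp(-87000 / (8.314 * 484))
k = 1e+10 * exp(-21.620407)
k = 4.08e+00


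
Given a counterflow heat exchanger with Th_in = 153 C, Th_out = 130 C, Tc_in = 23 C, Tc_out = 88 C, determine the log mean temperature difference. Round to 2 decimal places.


dT1 = Th_in - Tc_out = 153 - 88 = 65
dT2 = Th_out - Tc_in = 130 - 23 = 107
LMTD = (dT1 - dT2) / ln(dT1/dT2)
LMTD = (65 - 107) / ln(65/107)
LMTD = 84.26 K


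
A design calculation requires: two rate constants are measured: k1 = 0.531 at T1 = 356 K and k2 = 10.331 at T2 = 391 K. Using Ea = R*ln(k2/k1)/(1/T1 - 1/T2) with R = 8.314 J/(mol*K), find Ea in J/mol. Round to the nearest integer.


Ea = R * ln(k2/k1) / (1/T1 - 1/T2)
ln(k2/k1) = ln(10.331/0.531) = 2.9681423
1/T1 - 1/T2 = 1/356 - 1/391 = 0.000251444007
Ea = 8.314 * 2.9681423 / 0.000251444007
Ea = 98142 J/mol


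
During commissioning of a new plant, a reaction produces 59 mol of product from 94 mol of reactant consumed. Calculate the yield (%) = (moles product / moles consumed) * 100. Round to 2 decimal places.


Yield = (moles product / moles consumed) * 100%
Yield = (59 / 94) * 100
Yield = 0.6277 * 100
Yield = 62.77%


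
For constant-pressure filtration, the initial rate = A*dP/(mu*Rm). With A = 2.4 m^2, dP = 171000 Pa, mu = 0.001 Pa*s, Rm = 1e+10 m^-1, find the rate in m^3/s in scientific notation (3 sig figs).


rate = A * dP / (mu * Rm)
rate = 2.4 * 171000 / (0.001 * 1e+10)
rate = 410400.0 / 1.000e+07
rate = 4.10e-02 m^3/s


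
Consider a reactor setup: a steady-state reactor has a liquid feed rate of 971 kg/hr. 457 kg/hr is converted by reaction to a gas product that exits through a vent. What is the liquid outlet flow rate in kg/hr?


Steady-state mass balance on the main outlet: F_out = F_in - F_removed
F_out = 971 - 457
F_out = 514 kg/hr


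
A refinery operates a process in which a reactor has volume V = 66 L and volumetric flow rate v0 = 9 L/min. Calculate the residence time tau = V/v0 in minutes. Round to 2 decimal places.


tau = V / v0
tau = 66 / 9
tau = 7.33 min


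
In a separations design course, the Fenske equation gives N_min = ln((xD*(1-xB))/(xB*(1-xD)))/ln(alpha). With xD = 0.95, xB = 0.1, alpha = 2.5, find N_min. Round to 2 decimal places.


N_min = ln((xD*(1-xB))/(xB*(1-xD))) / ln(alpha)
Numerator inside ln: 0.855 / 0.005 = 171.0
ln(171.0) = 5.141664
ln(alpha) = ln(2.5) = 0.916291
N_min = 5.141664 / 0.916291 = 5.61


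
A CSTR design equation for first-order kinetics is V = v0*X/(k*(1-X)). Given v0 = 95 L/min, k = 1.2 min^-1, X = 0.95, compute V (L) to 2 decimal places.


V = v0 * X / (k * (1 - X))
V = 95 * 0.95 / (1.2 * (1 - 0.95))
V = 90.25 / (1.2 * 0.05)
V = 90.25 / 0.06
V = 1504.17 L


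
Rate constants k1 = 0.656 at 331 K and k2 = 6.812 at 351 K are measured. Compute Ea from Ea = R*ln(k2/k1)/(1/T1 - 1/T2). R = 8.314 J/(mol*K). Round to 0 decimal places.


Ea = R * ln(k2/k1) / (1/T1 - 1/T2)
ln(k2/k1) = ln(6.812/0.656) = 2.3402803
1/T1 - 1/T2 = 1/331 - 1/351 = 0.000172145187
Ea = 8.314 * 2.3402803 / 0.000172145187
Ea = 113027 J/mol


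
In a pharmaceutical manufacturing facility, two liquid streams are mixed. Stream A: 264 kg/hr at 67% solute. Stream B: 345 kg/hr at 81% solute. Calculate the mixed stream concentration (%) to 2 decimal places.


Mass balance on solute: F1*x1 + F2*x2 = F3*x3
F3 = F1 + F2 = 264 + 345 = 609 kg/hr
x3 = (F1*x1 + F2*x2)/F3
x3 = (264*0.67 + 345*0.81) / 609
x3 = 74.93%


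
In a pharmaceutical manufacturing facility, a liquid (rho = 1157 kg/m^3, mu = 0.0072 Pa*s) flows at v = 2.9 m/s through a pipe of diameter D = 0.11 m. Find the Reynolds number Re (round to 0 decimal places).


Re = rho * v * D / mu
Re = 1157 * 2.9 * 0.11 / 0.0072
Re = 369.083 / 0.0072
Re = 51262


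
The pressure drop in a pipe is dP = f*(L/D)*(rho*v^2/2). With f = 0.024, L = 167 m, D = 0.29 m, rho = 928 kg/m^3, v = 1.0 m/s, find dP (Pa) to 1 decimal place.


dP = f * (L/D) * (rho*v^2/2)
dP = 0.024 * (167/0.29) * (928*1.0^2/2)
L/D = 575.86206897
rho*v^2/2 = 928*1.0/2 = 464.0
dP = 0.024 * 575.86206897 * 464.0
dP = 6412.8 Pa


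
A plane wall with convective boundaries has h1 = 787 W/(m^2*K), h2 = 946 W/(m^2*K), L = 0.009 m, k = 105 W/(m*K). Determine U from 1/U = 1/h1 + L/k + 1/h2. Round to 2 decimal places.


1/U = 1/h1 + L/k + 1/h2
1/U = 1/787 + 0.009/105 + 1/946
1/U = 0.001270648 + 8.57143e-05 + 0.0010570825
1/U = 0.0024134448
U = 414.35 W/(m^2*K)


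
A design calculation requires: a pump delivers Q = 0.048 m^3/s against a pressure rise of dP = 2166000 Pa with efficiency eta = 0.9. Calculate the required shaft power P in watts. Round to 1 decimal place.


P = Q * dP / eta
P = 0.048 * 2166000 / 0.9
P = 103968.0 / 0.9
P = 115520.0 W


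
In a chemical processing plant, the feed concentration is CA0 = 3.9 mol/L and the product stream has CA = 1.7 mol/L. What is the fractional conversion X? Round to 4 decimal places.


X = (CA0 - CA) / CA0
X = (3.9 - 1.7) / 3.9
X = 2.2 / 3.9
X = 0.5641


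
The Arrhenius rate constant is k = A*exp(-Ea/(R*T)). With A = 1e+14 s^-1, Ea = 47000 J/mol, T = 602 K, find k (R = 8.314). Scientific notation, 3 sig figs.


k = A * exp(-Ea/(R*T))
k = 1e+14 * exp(-47000 / (8.314 * 602))
k = 1e+14 * exp(-9.390557)
k = 8.35e+09


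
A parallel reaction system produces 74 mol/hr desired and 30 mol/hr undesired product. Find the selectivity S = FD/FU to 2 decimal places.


S = desired product rate / undesired product rate
S = 74 / 30
S = 2.47


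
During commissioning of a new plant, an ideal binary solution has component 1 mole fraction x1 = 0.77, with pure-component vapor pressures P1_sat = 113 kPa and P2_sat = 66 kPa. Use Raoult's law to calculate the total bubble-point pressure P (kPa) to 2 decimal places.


P = x1*P1_sat + x2*P2_sat
x2 = 1 - x1 = 1 - 0.77 = 0.23
P = 0.77*113 + 0.23*66
P = 87.01 + 15.18
P = 102.19 kPa


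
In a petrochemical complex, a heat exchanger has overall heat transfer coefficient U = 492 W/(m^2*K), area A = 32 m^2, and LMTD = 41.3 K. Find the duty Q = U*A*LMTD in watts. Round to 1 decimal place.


Q = U * A * LMTD
Q = 492 * 32 * 41.3
Q = 650227.2 W


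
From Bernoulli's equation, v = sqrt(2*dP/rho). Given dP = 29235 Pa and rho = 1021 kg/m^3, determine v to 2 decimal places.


v = sqrt(2*dP/rho)
v = sqrt(2*29235/1021)
v = sqrt(57.267385)
v = 7.57 m/s


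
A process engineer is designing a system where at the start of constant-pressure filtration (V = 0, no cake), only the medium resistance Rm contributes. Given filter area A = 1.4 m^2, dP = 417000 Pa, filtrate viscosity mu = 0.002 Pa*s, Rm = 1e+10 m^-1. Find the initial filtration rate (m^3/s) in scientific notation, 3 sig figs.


rate = A * dP / (mu * Rm)
rate = 1.4 * 417000 / (0.002 * 1e+10)
rate = 583800.0 / 2.000e+07
rate = 2.92e-02 m^3/s


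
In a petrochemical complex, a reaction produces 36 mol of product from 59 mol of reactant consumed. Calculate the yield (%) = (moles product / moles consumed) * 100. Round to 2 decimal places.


Yield = (moles product / moles consumed) * 100%
Yield = (36 / 59) * 100
Yield = 0.6102 * 100
Yield = 61.02%


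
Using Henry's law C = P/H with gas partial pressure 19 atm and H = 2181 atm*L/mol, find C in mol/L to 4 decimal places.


C = P / H
C = 19 / 2181
C = 0.0087 mol/L


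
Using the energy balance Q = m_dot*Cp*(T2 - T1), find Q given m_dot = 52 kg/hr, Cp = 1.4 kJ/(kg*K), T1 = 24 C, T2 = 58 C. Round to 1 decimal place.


Q = m_dot * Cp * (T2 - T1)
Q = 52 * 1.4 * (58 - 24)
Q = 52 * 1.4 * 34
Q = 2475.2 kJ/hr


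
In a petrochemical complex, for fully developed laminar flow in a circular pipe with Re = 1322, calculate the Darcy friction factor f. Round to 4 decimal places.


f = 64 / Re
f = 64 / 1322
f = 0.0484


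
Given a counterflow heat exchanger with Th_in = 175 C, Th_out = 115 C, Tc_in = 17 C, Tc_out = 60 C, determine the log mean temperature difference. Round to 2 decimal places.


dT1 = Th_in - Tc_out = 175 - 60 = 115
dT2 = Th_out - Tc_in = 115 - 17 = 98
LMTD = (dT1 - dT2) / ln(dT1/dT2)
LMTD = (115 - 98) / ln(115/98)
LMTD = 106.27 K


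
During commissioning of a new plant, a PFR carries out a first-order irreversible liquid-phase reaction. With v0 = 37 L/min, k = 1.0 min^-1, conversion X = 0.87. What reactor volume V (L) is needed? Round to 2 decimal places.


V = (v0/k) * ln(1/(1-X))
V = (37/1.0) * ln(1/(1-0.87))
V = 37.0 * ln(7.692308)
V = 37.0 * 2.040221
V = 75.49 L


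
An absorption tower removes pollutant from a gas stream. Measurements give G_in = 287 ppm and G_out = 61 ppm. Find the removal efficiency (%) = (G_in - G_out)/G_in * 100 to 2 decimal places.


Efficiency = (G_in - G_out) / G_in * 100%
Efficiency = (287 - 61) / 287 * 100
Efficiency = 226 / 287 * 100
Efficiency = 78.75%


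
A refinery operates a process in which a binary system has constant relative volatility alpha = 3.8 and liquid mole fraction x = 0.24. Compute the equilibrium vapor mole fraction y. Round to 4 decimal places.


y = alpha*x / (1 + (alpha-1)*x)
y = 3.8*0.24 / (1 + (3.8-1)*0.24)
y = 0.912 / (1 + 0.672)
y = 0.912 / 1.672
y = 0.5455


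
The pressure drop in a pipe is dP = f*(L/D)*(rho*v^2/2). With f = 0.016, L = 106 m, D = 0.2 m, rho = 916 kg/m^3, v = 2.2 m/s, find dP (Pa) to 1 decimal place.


dP = f * (L/D) * (rho*v^2/2)
dP = 0.016 * (106/0.2) * (916*2.2^2/2)
L/D = 530.0
rho*v^2/2 = 916*4.84/2 = 2216.72
dP = 0.016 * 530.0 * 2216.72
dP = 18797.8 Pa


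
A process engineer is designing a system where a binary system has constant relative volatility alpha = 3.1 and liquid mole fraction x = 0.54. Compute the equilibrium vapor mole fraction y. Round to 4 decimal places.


y = alpha*x / (1 + (alpha-1)*x)
y = 3.1*0.54 / (1 + (3.1-1)*0.54)
y = 1.674 / (1 + 1.134)
y = 1.674 / 2.134
y = 0.7844


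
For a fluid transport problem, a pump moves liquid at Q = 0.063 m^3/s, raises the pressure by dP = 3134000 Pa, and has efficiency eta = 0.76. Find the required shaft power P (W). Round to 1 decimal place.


P = Q * dP / eta
P = 0.063 * 3134000 / 0.76
P = 197442.0 / 0.76
P = 259792.1 W


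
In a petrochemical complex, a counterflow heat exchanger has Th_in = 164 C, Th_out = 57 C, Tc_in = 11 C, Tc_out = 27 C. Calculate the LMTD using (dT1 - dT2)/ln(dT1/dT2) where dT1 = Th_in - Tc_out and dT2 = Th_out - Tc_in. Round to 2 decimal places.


dT1 = Th_in - Tc_out = 164 - 27 = 137
dT2 = Th_out - Tc_in = 57 - 11 = 46
LMTD = (dT1 - dT2) / ln(dT1/dT2)
LMTD = (137 - 46) / ln(137/46)
LMTD = 83.38 K


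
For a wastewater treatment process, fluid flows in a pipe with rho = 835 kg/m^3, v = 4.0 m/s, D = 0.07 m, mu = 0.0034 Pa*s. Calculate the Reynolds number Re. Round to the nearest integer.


Re = rho * v * D / mu
Re = 835 * 4.0 * 0.07 / 0.0034
Re = 233.8 / 0.0034
Re = 68765


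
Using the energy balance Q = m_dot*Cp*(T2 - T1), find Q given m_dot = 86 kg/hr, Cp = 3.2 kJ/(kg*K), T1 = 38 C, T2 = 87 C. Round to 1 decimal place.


Q = m_dot * Cp * (T2 - T1)
Q = 86 * 3.2 * (87 - 38)
Q = 86 * 3.2 * 49
Q = 13484.8 kJ/hr


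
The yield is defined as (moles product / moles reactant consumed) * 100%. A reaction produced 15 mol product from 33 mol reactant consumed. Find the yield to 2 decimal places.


Yield = (moles product / moles consumed) * 100%
Yield = (15 / 33) * 100
Yield = 0.4545 * 100
Yield = 45.45%


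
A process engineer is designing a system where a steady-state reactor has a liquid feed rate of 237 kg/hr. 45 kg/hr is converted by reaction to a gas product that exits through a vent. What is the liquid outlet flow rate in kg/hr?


Steady-state mass balance on the main outlet: F_out = F_in - F_removed
F_out = 237 - 45
F_out = 192 kg/hr


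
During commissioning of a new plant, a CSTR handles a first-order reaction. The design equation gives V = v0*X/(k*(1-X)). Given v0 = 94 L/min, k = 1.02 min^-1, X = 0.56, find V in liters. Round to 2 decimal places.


V = v0 * X / (k * (1 - X))
V = 94 * 0.56 / (1.02 * (1 - 0.56))
V = 52.64 / (1.02 * 0.44)
V = 52.64 / 0.4488
V = 117.29 L


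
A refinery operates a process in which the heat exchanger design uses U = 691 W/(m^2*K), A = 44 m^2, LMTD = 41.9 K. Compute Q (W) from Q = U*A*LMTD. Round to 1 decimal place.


Q = U * A * LMTD
Q = 691 * 44 * 41.9
Q = 1273927.6 W


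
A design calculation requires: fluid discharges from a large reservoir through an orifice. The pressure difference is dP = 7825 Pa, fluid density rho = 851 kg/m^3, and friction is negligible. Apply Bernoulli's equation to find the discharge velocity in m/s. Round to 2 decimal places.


v = sqrt(2*dP/rho)
v = sqrt(2*7825/851)
v = sqrt(18.390129)
v = 4.29 m/s


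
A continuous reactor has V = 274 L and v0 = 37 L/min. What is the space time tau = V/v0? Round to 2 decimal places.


tau = V / v0
tau = 274 / 37
tau = 7.41 min


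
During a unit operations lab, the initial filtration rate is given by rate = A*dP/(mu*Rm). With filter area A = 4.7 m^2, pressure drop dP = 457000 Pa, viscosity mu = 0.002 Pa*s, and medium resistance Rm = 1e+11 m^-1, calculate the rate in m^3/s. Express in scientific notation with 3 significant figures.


rate = A * dP / (mu * Rm)
rate = 4.7 * 457000 / (0.002 * 1e+11)
rate = 2147900.0 / 2.000e+08
rate = 1.07e-02 m^3/s


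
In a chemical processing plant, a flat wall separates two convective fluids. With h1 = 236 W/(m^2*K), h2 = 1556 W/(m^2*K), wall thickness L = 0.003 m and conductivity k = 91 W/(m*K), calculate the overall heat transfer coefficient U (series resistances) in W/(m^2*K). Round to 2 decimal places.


1/U = 1/h1 + L/k + 1/h2
1/U = 1/236 + 0.003/91 + 1/1556
1/U = 0.0042372881 + 3.2967e-05 + 0.0006426735
1/U = 0.0049129286
U = 203.54 W/(m^2*K)


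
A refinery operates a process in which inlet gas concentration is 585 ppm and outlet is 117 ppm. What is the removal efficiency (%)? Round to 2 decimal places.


Efficiency = (G_in - G_out) / G_in * 100%
Efficiency = (585 - 117) / 585 * 100
Efficiency = 468 / 585 * 100
Efficiency = 80.00%


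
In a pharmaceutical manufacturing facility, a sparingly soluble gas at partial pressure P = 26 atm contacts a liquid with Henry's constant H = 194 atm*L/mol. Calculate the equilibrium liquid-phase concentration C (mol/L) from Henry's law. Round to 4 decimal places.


C = P / H
C = 26 / 194
C = 0.1340 mol/L


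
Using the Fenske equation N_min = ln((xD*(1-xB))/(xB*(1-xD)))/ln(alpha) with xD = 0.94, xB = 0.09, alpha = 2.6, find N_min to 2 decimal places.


N_min = ln((xD*(1-xB))/(xB*(1-xD))) / ln(alpha)
Numerator inside ln: 0.8554 / 0.0054 = 158.407407
ln(158.407407) = 5.06517
ln(alpha) = ln(2.6) = 0.955511
N_min = 5.06517 / 0.955511 = 5.30


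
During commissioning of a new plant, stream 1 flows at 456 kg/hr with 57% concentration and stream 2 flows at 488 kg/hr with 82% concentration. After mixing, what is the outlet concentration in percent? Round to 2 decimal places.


Mass balance on solute: F1*x1 + F2*x2 = F3*x3
F3 = F1 + F2 = 456 + 488 = 944 kg/hr
x3 = (F1*x1 + F2*x2)/F3
x3 = (456*0.57 + 488*0.82) / 944
x3 = 69.92%


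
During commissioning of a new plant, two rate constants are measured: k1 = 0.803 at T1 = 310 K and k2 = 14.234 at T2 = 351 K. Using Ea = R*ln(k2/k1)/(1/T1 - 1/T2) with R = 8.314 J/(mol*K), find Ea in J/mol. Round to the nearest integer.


Ea = R * ln(k2/k1) / (1/T1 - 1/T2)
ln(k2/k1) = ln(14.234/0.803) = 2.875034
1/T1 - 1/T2 = 1/310 - 1/351 = 0.000376803603
Ea = 8.314 * 2.875034 / 0.000376803603
Ea = 63436 J/mol


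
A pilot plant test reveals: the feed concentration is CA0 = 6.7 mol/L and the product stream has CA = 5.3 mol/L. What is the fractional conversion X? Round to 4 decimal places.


X = (CA0 - CA) / CA0
X = (6.7 - 5.3) / 6.7
X = 1.4 / 6.7
X = 0.2090


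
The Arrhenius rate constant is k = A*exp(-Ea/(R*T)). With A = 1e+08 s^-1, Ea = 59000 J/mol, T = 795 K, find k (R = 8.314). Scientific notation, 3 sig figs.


k = A * exp(-Ea/(R*T))
k = 1e+08 * exp(-59000 / (8.314 * 795))
k = 1e+08 * exp(-8.92637)
k = 1.33e+04


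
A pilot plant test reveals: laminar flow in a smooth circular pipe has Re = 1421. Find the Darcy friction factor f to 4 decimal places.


f = 64 / Re
f = 64 / 1421
f = 0.0450


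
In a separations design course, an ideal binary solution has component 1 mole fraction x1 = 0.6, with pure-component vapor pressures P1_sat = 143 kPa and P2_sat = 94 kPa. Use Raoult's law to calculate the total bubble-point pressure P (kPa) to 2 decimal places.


P = x1*P1_sat + x2*P2_sat
x2 = 1 - x1 = 1 - 0.6 = 0.4
P = 0.6*143 + 0.4*94
P = 85.8 + 37.6
P = 123.40 kPa


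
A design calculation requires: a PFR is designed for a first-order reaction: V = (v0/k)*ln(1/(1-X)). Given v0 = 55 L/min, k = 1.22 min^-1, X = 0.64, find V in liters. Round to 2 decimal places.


V = (v0/k) * ln(1/(1-X))
V = (55/1.22) * ln(1/(1-0.64))
V = 45.081967 * ln(2.777778)
V = 45.081967 * 1.021651
V = 46.06 L


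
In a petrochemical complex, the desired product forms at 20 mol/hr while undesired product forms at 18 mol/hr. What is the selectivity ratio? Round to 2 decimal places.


S = desired product rate / undesired product rate
S = 20 / 18
S = 1.11


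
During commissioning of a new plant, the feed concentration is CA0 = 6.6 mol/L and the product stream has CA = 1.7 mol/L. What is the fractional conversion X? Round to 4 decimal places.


X = (CA0 - CA) / CA0
X = (6.6 - 1.7) / 6.6
X = 4.9 / 6.6
X = 0.7424


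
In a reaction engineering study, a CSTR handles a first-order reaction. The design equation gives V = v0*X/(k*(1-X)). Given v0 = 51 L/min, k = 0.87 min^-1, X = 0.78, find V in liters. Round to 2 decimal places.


V = v0 * X / (k * (1 - X))
V = 51 * 0.78 / (0.87 * (1 - 0.78))
V = 39.78 / (0.87 * 0.22)
V = 39.78 / 0.1914
V = 207.84 L


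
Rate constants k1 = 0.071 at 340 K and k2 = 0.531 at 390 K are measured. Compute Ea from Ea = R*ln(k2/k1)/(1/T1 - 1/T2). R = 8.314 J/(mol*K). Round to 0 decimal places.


Ea = R * ln(k2/k1) / (1/T1 - 1/T2)
ln(k2/k1) = ln(0.531/0.071) = 2.0120821
1/T1 - 1/T2 = 1/340 - 1/390 = 0.000377073906
Ea = 8.314 * 2.0120821 / 0.000377073906
Ea = 44364 J/mol


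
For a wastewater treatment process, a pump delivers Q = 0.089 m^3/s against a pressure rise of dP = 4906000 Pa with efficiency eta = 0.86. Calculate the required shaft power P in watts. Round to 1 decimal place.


P = Q * dP / eta
P = 0.089 * 4906000 / 0.86
P = 436634.0 / 0.86
P = 507714.0 W


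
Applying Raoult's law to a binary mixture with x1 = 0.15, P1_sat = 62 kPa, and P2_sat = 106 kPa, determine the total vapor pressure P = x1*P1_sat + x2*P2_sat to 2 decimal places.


P = x1*P1_sat + x2*P2_sat
x2 = 1 - x1 = 1 - 0.15 = 0.85
P = 0.15*62 + 0.85*106
P = 9.3 + 90.1
P = 99.40 kPa


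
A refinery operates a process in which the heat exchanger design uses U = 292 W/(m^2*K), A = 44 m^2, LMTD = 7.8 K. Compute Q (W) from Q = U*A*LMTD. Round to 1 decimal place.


Q = U * A * LMTD
Q = 292 * 44 * 7.8
Q = 100214.4 W


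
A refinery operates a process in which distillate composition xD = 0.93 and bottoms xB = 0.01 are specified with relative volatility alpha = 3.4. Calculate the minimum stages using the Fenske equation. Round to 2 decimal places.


N_min = ln((xD*(1-xB))/(xB*(1-xD))) / ln(alpha)
Numerator inside ln: 0.9207 / 0.0007 = 1315.285714
ln(1315.285714) = 7.181809
ln(alpha) = ln(3.4) = 1.223775
N_min = 7.181809 / 1.223775 = 5.87


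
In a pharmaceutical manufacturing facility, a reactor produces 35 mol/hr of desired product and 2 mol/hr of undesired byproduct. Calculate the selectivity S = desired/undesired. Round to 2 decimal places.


S = desired product rate / undesired product rate
S = 35 / 2
S = 17.50


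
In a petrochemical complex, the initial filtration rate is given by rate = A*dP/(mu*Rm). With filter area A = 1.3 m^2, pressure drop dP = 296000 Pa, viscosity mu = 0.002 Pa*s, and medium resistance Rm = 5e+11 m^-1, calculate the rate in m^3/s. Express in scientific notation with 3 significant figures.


rate = A * dP / (mu * Rm)
rate = 1.3 * 296000 / (0.002 * 5e+11)
rate = 384800.0 / 1.000e+09
rate = 3.85e-04 m^3/s


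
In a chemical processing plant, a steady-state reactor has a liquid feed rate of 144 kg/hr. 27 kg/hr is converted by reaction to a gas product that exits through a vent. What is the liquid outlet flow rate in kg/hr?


Steady-state mass balance on the main outlet: F_out = F_in - F_removed
F_out = 144 - 27
F_out = 117 kg/hr


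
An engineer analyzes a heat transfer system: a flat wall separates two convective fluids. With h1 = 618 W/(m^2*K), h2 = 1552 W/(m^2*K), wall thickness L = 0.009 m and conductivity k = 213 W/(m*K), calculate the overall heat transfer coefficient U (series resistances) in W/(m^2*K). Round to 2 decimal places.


1/U = 1/h1 + L/k + 1/h2
1/U = 1/618 + 0.009/213 + 1/1552
1/U = 0.001618123 + 4.22535e-05 + 0.0006443299
1/U = 0.0023047064
U = 433.89 W/(m^2*K)


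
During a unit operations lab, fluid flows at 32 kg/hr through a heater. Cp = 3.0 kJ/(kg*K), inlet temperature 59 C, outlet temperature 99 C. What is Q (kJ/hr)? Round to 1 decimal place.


Q = m_dot * Cp * (T2 - T1)
Q = 32 * 3.0 * (99 - 59)
Q = 32 * 3.0 * 40
Q = 3840.0 kJ/hr


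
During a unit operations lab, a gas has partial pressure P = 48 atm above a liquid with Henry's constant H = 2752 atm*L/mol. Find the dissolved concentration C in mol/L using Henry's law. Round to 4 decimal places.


C = P / H
C = 48 / 2752
C = 0.0174 mol/L


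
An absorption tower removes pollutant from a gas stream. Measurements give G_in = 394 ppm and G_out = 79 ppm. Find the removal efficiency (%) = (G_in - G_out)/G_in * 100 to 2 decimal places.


Efficiency = (G_in - G_out) / G_in * 100%
Efficiency = (394 - 79) / 394 * 100
Efficiency = 315 / 394 * 100
Efficiency = 79.95%


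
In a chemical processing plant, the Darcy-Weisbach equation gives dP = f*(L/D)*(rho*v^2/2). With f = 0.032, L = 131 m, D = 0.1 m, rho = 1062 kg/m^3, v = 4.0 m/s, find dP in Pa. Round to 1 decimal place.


dP = f * (L/D) * (rho*v^2/2)
dP = 0.032 * (131/0.1) * (1062*4.0^2/2)
L/D = 1310.0
rho*v^2/2 = 1062*16.0/2 = 8496.0
dP = 0.032 * 1310.0 * 8496.0
dP = 356152.3 Pa


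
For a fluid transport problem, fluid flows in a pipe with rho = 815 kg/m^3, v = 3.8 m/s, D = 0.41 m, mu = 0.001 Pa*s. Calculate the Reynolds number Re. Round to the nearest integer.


Re = rho * v * D / mu
Re = 815 * 3.8 * 0.41 / 0.001
Re = 1269.77 / 0.001
Re = 1269770


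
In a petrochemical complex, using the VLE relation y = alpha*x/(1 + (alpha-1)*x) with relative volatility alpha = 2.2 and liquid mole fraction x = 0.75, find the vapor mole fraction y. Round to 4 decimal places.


y = alpha*x / (1 + (alpha-1)*x)
y = 2.2*0.75 / (1 + (2.2-1)*0.75)
y = 1.65 / (1 + 0.9)
y = 1.65 / 1.9
y = 0.8684


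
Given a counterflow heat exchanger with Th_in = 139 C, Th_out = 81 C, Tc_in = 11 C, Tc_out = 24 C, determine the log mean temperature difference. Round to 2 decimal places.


dT1 = Th_in - Tc_out = 139 - 24 = 115
dT2 = Th_out - Tc_in = 81 - 11 = 70
LMTD = (dT1 - dT2) / ln(dT1/dT2)
LMTD = (115 - 70) / ln(115/70)
LMTD = 90.65 K


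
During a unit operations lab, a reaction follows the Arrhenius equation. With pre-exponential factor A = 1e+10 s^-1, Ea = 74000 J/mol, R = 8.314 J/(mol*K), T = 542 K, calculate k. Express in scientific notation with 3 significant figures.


k = A * exp(-Ea/(R*T))
k = 1e+10 * exp(-74000 / (8.314 * 542))
k = 1e+10 * exp(-16.421863)
k = 7.38e+02


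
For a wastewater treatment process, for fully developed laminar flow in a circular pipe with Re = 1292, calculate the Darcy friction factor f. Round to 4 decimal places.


f = 64 / Re
f = 64 / 1292
f = 0.0495


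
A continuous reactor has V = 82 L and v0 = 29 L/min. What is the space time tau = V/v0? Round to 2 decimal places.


tau = V / v0
tau = 82 / 29
tau = 2.83 min


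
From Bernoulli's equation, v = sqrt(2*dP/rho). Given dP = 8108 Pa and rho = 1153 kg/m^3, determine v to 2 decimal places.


v = sqrt(2*dP/rho)
v = sqrt(2*8108/1153)
v = sqrt(14.06418)
v = 3.75 m/s


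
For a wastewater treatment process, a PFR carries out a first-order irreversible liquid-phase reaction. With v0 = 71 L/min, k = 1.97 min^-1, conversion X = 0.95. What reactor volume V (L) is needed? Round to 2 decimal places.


V = (v0/k) * ln(1/(1-X))
V = (71/1.97) * ln(1/(1-0.95))
V = 36.040609 * ln(20.0)
V = 36.040609 * 2.995732
V = 107.97 L


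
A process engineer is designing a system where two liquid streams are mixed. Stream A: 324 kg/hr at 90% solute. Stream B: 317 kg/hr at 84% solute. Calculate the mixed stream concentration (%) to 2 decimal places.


Mass balance on solute: F1*x1 + F2*x2 = F3*x3
F3 = F1 + F2 = 324 + 317 = 641 kg/hr
x3 = (F1*x1 + F2*x2)/F3
x3 = (324*0.9 + 317*0.84) / 641
x3 = 87.03%


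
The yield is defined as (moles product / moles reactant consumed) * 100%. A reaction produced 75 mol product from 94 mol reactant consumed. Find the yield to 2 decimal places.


Yield = (moles product / moles consumed) * 100%
Yield = (75 / 94) * 100
Yield = 0.7979 * 100
Yield = 79.79%


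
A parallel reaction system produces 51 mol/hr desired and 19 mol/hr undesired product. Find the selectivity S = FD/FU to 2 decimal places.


S = desired product rate / undesired product rate
S = 51 / 19
S = 2.68


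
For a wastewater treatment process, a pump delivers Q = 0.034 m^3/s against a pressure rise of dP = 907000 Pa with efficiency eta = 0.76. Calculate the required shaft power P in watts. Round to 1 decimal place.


P = Q * dP / eta
P = 0.034 * 907000 / 0.76
P = 30838.0 / 0.76
P = 40576.3 W


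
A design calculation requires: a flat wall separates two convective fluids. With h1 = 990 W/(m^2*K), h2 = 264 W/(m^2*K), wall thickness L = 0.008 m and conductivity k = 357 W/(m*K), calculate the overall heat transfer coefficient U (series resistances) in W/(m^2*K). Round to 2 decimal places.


1/U = 1/h1 + L/k + 1/h2
1/U = 1/990 + 0.008/357 + 1/264
1/U = 0.001010101 + 2.2409e-05 + 0.0037878788
1/U = 0.0048203888
U = 207.45 W/(m^2*K)


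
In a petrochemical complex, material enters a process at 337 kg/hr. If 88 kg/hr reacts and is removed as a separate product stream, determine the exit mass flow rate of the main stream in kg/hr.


Steady-state mass balance on the main outlet: F_out = F_in - F_removed
F_out = 337 - 88
F_out = 249 kg/hr


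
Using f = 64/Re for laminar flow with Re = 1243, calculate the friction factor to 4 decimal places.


f = 64 / Re
f = 64 / 1243
f = 0.0515


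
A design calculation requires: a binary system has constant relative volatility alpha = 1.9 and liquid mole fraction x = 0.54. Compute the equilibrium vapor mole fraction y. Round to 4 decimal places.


y = alpha*x / (1 + (alpha-1)*x)
y = 1.9*0.54 / (1 + (1.9-1)*0.54)
y = 1.026 / (1 + 0.486)
y = 1.026 / 1.486
y = 0.6904


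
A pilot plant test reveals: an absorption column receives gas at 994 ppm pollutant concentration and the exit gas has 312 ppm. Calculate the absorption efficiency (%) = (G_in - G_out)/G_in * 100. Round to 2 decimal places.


Efficiency = (G_in - G_out) / G_in * 100%
Efficiency = (994 - 312) / 994 * 100
Efficiency = 682 / 994 * 100
Efficiency = 68.61%


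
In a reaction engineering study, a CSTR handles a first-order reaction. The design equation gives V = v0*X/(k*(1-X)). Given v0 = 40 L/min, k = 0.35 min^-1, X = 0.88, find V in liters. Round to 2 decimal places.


V = v0 * X / (k * (1 - X))
V = 40 * 0.88 / (0.35 * (1 - 0.88))
V = 35.2 / (0.35 * 0.12)
V = 35.2 / 0.042
V = 838.10 L


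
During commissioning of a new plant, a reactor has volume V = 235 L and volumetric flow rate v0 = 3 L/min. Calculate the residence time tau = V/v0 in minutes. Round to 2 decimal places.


tau = V / v0
tau = 235 / 3
tau = 78.33 min


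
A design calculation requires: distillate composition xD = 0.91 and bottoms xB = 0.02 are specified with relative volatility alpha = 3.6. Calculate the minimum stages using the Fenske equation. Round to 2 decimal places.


N_min = ln((xD*(1-xB))/(xB*(1-xD))) / ln(alpha)
Numerator inside ln: 0.8918 / 0.0018 = 495.444444
ln(495.444444) = 6.205455
ln(alpha) = ln(3.6) = 1.280934
N_min = 6.205455 / 1.280934 = 4.84


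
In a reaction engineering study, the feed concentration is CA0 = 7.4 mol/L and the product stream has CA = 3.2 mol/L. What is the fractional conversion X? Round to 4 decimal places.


X = (CA0 - CA) / CA0
X = (7.4 - 3.2) / 7.4
X = 4.2 / 7.4
X = 0.5676


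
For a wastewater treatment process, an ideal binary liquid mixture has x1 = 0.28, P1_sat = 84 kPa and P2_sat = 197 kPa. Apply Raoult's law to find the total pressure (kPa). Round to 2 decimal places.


P = x1*P1_sat + x2*P2_sat
x2 = 1 - x1 = 1 - 0.28 = 0.72
P = 0.28*84 + 0.72*197
P = 23.52 + 141.84
P = 165.36 kPa


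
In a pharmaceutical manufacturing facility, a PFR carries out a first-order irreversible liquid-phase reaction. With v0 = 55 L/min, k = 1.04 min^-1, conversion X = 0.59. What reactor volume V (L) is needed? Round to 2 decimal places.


V = (v0/k) * ln(1/(1-X))
V = (55/1.04) * ln(1/(1-0.59))
V = 52.884615 * ln(2.439024)
V = 52.884615 * 0.891598
V = 47.15 L


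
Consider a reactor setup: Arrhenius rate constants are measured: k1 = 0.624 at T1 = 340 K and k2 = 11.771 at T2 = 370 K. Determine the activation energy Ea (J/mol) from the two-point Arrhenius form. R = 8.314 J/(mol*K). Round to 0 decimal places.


Ea = R * ln(k2/k1) / (1/T1 - 1/T2)
ln(k2/k1) = ln(11.771/0.624) = 2.9372438
1/T1 - 1/T2 = 1/340 - 1/370 = 0.000238473768
Ea = 8.314 * 2.9372438 / 0.000238473768
Ea = 102402 J/mol


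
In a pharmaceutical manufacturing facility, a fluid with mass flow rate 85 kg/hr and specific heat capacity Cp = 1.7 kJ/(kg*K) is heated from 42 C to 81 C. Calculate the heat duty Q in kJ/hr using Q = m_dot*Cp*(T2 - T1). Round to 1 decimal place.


Q = m_dot * Cp * (T2 - T1)
Q = 85 * 1.7 * (81 - 42)
Q = 85 * 1.7 * 39
Q = 5635.5 kJ/hr


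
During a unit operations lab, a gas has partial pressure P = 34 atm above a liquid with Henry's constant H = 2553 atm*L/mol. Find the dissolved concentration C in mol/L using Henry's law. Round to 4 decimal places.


C = P / H
C = 34 / 2553
C = 0.0133 mol/L


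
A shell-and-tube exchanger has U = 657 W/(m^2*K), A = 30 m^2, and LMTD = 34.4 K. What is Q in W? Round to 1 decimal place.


Q = U * A * LMTD
Q = 657 * 30 * 34.4
Q = 678024.0 W


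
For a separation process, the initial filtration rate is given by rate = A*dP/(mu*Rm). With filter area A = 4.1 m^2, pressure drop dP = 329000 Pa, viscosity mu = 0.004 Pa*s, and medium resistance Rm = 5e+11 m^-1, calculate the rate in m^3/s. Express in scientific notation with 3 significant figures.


rate = A * dP / (mu * Rm)
rate = 4.1 * 329000 / (0.004 * 5e+11)
rate = 1348900.0 / 2.000e+09
rate = 6.74e-04 m^3/s


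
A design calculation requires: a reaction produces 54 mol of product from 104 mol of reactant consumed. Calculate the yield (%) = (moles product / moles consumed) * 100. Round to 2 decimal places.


Yield = (moles product / moles consumed) * 100%
Yield = (54 / 104) * 100
Yield = 0.5192 * 100
Yield = 51.92%


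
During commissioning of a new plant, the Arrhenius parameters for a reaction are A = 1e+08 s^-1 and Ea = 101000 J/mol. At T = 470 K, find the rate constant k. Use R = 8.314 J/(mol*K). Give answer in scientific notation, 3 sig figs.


k = A * exp(-Ea/(R*T))
k = 1e+08 * exp(-101000 / (8.314 * 470))
k = 1e+08 * exp(-25.8472)
k = 5.95e-04


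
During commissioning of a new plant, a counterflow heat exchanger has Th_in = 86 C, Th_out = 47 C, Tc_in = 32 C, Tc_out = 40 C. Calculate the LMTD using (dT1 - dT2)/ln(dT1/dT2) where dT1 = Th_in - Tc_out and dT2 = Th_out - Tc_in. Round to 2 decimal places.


dT1 = Th_in - Tc_out = 86 - 40 = 46
dT2 = Th_out - Tc_in = 47 - 32 = 15
LMTD = (dT1 - dT2) / ln(dT1/dT2)
LMTD = (46 - 15) / ln(46/15)
LMTD = 27.66 K


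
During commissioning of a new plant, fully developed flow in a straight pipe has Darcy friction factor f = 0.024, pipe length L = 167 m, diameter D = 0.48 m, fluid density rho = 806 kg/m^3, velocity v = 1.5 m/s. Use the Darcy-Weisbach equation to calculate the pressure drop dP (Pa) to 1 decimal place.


dP = f * (L/D) * (rho*v^2/2)
dP = 0.024 * (167/0.48) * (806*1.5^2/2)
L/D = 347.91666667
rho*v^2/2 = 806*2.25/2 = 906.75
dP = 0.024 * 347.91666667 * 906.75
dP = 7571.4 Pa


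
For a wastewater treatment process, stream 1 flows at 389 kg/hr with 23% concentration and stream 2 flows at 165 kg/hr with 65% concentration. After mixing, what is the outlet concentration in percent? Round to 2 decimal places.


Mass balance on solute: F1*x1 + F2*x2 = F3*x3
F3 = F1 + F2 = 389 + 165 = 554 kg/hr
x3 = (F1*x1 + F2*x2)/F3
x3 = (389*0.23 + 165*0.65) / 554
x3 = 35.51%


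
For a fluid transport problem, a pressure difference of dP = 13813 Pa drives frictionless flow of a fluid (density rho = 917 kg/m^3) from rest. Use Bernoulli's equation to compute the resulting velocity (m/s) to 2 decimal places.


v = sqrt(2*dP/rho)
v = sqrt(2*13813/917)
v = sqrt(30.126499)
v = 5.49 m/s


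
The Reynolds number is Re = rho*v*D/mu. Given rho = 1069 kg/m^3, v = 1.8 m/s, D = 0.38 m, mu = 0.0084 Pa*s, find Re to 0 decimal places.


Re = rho * v * D / mu
Re = 1069 * 1.8 * 0.38 / 0.0084
Re = 731.196 / 0.0084
Re = 87047


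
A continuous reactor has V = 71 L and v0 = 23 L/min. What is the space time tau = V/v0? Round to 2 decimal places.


tau = V / v0
tau = 71 / 23
tau = 3.09 min


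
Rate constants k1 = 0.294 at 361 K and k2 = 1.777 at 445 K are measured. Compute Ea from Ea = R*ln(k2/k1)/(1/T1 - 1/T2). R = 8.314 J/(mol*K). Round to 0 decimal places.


Ea = R * ln(k2/k1) / (1/T1 - 1/T2)
ln(k2/k1) = ln(1.777/0.294) = 1.7991021
1/T1 - 1/T2 = 1/361 - 1/445 = 0.000522892091
Ea = 8.314 * 1.7991021 / 0.000522892091
Ea = 28606 J/mol


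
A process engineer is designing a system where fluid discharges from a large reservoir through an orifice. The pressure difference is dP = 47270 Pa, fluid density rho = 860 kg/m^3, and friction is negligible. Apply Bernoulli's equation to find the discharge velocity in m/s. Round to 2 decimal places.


v = sqrt(2*dP/rho)
v = sqrt(2*47270/860)
v = sqrt(109.930233)
v = 10.48 m/s
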